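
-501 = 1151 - 1652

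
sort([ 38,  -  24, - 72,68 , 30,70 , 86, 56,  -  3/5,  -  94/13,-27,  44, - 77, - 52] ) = [  -  77, - 72, - 52, -27, - 24, - 94/13, -3/5, 30, 38, 44, 56,  68,  70,86 ] 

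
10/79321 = 10/79321 = 0.00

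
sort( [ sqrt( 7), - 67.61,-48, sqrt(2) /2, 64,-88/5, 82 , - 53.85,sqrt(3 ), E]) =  [ - 67.61, - 53.85,-48,-88/5, sqrt(2)/2,sqrt(3), sqrt( 7),E , 64, 82]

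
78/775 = 78/775 = 0.10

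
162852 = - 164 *( - 993) 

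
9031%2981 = 88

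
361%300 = 61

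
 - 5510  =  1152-6662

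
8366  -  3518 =4848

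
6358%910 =898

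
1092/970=1 + 61/485=1.13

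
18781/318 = 18781/318 = 59.06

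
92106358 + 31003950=123110308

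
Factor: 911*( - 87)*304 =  - 24094128 = - 2^4*3^1*19^1*29^1*911^1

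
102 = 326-224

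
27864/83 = 27864/83 = 335.71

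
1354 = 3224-1870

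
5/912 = 5/912 = 0.01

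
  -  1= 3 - 4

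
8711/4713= 1+3998/4713 = 1.85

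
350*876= 306600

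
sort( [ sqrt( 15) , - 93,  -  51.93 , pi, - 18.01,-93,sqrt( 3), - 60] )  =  [-93, - 93,- 60, - 51.93, - 18.01, sqrt( 3)  ,  pi,sqrt( 15 ) ] 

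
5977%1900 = 277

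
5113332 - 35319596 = -30206264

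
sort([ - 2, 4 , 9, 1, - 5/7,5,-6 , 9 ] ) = [ - 6, - 2, - 5/7, 1  ,  4, 5,  9,9]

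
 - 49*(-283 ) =13867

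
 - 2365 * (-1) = 2365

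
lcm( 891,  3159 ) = 34749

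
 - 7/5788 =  - 1 + 5781/5788 =- 0.00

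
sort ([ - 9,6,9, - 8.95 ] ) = [ - 9,  -  8.95,6,9]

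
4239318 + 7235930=11475248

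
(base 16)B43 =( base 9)3853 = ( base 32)2q3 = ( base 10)2883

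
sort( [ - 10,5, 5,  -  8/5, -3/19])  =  [ - 10, - 8/5, - 3/19,  5,  5]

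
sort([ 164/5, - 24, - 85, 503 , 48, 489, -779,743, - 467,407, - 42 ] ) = [ - 779,-467, - 85, - 42, - 24,164/5, 48,407 , 489, 503,743] 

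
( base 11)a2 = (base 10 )112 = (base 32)3g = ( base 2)1110000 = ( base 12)94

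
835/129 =6 + 61/129 = 6.47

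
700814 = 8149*86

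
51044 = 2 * 25522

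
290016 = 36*8056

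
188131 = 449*419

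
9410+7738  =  17148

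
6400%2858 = 684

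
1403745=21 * 66845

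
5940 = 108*55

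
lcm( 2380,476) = 2380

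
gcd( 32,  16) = 16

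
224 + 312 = 536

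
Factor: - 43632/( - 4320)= 2^ ( - 1 )*5^(-1 )*101^1 =101/10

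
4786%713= 508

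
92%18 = 2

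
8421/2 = 4210 + 1/2 = 4210.50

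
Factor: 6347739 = 3^1*509^1*4157^1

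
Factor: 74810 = 2^1*5^1*7481^1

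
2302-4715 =-2413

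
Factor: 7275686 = 2^1*11^1*43^1*7691^1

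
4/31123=4/31123= 0.00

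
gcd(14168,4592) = 56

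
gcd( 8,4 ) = 4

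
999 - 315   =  684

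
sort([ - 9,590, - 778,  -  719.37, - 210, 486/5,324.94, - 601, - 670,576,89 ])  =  [ - 778,  -  719.37, - 670, - 601,  -  210, - 9, 89,486/5,324.94,576,590 ]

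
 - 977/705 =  - 977/705 = - 1.39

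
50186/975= 50186/975 = 51.47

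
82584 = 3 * 27528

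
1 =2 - 1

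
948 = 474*2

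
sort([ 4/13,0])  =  [0,4/13]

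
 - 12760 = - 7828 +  - 4932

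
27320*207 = 5655240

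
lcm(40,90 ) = 360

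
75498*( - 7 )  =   -528486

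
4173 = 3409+764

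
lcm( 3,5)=15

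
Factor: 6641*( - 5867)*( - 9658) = 376302210526=2^1*11^1*29^1*229^1*439^1*5867^1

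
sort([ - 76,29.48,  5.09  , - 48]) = [ - 76, - 48,5.09, 29.48] 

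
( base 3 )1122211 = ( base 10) 1210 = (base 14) 626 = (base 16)4ba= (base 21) 2FD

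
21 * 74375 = 1561875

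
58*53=3074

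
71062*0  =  0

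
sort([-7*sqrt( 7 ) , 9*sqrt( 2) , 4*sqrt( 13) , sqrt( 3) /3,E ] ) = [-7  *sqrt(7 ),sqrt (3 )/3,  E,9*sqrt( 2), 4 * sqrt(13)]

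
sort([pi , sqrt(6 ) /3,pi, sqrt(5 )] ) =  [sqrt(6)/3, sqrt(5),pi, pi] 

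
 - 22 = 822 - 844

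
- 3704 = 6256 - 9960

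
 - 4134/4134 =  - 1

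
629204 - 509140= 120064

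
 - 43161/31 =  - 1393 +22/31 = - 1392.29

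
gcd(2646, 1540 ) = 14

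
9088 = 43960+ - 34872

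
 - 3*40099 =-120297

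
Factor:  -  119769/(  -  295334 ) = 2^ ( - 1)* 3^1*83^1*307^( - 1 ) = 249/614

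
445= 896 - 451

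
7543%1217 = 241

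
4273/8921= 4273/8921 = 0.48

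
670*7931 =5313770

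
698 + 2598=3296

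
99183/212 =467+179/212 =467.84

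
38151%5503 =5133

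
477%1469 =477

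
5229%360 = 189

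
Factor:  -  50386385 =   -  5^1*7^1*17^1*19^1 * 4457^1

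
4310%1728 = 854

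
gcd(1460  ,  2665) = 5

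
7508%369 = 128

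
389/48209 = 389/48209= 0.01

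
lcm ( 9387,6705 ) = 46935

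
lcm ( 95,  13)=1235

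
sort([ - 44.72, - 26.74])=[ - 44.72, - 26.74]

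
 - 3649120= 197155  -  3846275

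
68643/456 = 150+81/152 = 150.53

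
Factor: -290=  - 2^1*5^1*29^1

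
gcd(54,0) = 54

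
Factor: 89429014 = 2^1 * 23^1*59^1 * 83^1 *397^1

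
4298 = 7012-2714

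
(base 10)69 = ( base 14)4D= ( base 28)2d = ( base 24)2L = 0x45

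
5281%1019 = 186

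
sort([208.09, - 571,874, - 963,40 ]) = [ - 963,  -  571, 40,208.09,874 ] 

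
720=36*20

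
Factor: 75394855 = 5^1*197^1*76543^1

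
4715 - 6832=-2117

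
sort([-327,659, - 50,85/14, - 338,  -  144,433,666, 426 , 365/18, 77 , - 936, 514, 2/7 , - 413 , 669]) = [-936, - 413, - 338, - 327,-144 ,  -  50, 2/7, 85/14 , 365/18 , 77,426,433,514, 659 , 666, 669]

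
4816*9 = 43344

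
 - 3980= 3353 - 7333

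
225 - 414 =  - 189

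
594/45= 13+1/5= 13.20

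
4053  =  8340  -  4287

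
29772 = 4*7443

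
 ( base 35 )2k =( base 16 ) 5a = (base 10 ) 90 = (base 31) 2S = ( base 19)4e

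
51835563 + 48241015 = 100076578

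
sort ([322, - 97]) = [ - 97, 322]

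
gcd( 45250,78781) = 1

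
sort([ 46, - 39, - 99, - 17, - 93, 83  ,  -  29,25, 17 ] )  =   [ - 99, - 93, - 39, - 29, - 17, 17 , 25,46,  83 ] 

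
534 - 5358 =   -  4824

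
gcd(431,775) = 1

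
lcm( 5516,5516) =5516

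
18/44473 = 18/44473=0.00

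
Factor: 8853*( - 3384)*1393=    - 41732262936 = - 2^3*3^3  *7^1*13^1*47^1*199^1*227^1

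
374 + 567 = 941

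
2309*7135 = 16474715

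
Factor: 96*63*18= 2^6 * 3^5*7^1 = 108864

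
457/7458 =457/7458 = 0.06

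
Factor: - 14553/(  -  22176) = 21/32 = 2^( - 5)*3^1 * 7^1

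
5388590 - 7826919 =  - 2438329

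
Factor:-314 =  - 2^1 * 157^1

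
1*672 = 672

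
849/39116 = 849/39116 = 0.02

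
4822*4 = 19288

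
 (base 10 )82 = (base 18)4A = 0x52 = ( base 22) 3G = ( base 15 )57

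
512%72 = 8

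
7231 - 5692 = 1539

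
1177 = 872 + 305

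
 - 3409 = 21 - 3430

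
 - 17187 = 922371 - 939558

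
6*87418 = 524508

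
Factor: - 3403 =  - 41^1 * 83^1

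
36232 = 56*647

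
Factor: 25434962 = 2^1*7^1*1816783^1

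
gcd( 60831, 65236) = 1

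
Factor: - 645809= - 173^1*3733^1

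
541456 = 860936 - 319480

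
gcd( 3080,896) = 56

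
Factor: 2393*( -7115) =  - 5^1* 1423^1*2393^1= - 17026195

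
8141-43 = 8098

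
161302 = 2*80651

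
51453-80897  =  - 29444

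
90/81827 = 90/81827=0.00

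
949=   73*13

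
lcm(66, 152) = 5016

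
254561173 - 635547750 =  - 380986577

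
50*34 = 1700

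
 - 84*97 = - 8148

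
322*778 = 250516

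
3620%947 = 779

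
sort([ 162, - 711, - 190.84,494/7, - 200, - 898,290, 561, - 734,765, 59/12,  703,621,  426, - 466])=[-898, - 734 , - 711 , - 466, - 200,  -  190.84, 59/12, 494/7,162, 290,426 , 561,621,703, 765]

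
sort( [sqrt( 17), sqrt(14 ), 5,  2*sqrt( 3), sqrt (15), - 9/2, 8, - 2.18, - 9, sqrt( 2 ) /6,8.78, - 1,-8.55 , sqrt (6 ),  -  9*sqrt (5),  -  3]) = [  -  9 * sqrt(5),-9, - 8.55, - 9/2, - 3, - 2.18, - 1,  sqrt( 2 ) /6, sqrt( 6),2*sqrt( 3), sqrt(14), sqrt(15),  sqrt(17), 5,8, 8.78 ] 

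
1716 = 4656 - 2940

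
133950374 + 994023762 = 1127974136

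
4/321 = 4/321 = 0.01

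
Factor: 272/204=4/3   =  2^2*3^ ( - 1)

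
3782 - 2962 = 820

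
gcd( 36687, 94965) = 3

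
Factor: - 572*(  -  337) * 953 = 2^2*11^1*13^1*337^1*953^1 = 183704092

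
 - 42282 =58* ( - 729)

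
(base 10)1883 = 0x75B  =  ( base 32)1QR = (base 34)1LD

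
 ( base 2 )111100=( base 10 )60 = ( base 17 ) 39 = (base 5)220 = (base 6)140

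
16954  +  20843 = 37797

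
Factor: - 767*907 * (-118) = 2^1*13^1* 59^2*907^1 = 82088942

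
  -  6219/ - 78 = 79 + 19/26  =  79.73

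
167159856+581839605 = 748999461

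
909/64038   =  303/21346 = 0.01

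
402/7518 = 67/1253 = 0.05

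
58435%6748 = 4451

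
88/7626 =44/3813 = 0.01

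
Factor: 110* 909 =99990 = 2^1*3^2*5^1 * 11^1*101^1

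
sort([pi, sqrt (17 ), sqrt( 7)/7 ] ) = [ sqrt(7) /7, pi , sqrt( 17)] 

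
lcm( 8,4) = 8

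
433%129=46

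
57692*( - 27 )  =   - 1557684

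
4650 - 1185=3465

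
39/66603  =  13/22201 = 0.00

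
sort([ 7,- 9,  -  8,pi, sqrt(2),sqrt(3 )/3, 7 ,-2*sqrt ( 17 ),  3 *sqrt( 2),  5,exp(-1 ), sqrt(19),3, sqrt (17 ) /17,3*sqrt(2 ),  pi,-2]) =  [ - 9, - 2*sqrt(17 ) , - 8, - 2 , sqrt( 17 )/17, exp(- 1),  sqrt(3 )/3,  sqrt( 2), 3, pi, pi,3 *sqrt(2), 3*sqrt(2 ),sqrt( 19), 5, 7,7 ]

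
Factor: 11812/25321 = 2^2 *2953^1*25321^( - 1 )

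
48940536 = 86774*564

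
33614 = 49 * 686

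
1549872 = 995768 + 554104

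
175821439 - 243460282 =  - 67638843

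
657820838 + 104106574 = 761927412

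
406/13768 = 203/6884 = 0.03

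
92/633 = 92/633 =0.15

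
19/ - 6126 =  - 19/6126 = -0.00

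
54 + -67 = -13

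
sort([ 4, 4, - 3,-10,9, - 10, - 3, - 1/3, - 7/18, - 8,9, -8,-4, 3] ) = [ -10 , - 10, - 8, - 8, - 4,-3,-3, - 7/18,  -  1/3,3,4,4,9,9]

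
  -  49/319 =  - 49/319 = - 0.15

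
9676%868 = 128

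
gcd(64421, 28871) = 1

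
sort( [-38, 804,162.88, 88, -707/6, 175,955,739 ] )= [ - 707/6, - 38,  88, 162.88, 175, 739, 804, 955 ] 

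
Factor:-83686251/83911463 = -3^1  *  11^1*73^1*4357^( - 1 )*19259^(-1)*34739^1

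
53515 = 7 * 7645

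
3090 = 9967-6877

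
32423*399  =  12936777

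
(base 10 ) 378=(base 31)c6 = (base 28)DE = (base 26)EE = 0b101111010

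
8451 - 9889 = - 1438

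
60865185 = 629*96765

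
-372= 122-494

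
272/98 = 136/49  =  2.78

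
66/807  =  22/269 = 0.08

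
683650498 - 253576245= 430074253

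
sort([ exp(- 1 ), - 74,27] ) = [ - 74, exp( - 1),27 ] 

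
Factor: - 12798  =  -2^1 * 3^4*79^1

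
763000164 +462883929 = 1225884093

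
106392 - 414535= - 308143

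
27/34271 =27/34271 = 0.00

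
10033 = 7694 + 2339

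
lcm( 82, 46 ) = 1886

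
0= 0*25780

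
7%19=7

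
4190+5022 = 9212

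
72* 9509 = 684648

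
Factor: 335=5^1 * 67^1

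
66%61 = 5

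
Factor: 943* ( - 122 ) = - 115046= - 2^1 *23^1 * 41^1*61^1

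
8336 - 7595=741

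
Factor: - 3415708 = - 2^2  *  17^1*50231^1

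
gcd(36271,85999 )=1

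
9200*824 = 7580800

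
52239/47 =1111 + 22/47 = 1111.47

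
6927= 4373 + 2554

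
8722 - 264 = 8458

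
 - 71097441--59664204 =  - 11433237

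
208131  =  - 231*( - 901) 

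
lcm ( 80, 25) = 400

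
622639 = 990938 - 368299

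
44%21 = 2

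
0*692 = 0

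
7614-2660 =4954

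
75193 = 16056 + 59137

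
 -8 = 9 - 17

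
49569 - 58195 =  - 8626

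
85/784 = 85/784  =  0.11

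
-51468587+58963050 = 7494463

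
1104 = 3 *368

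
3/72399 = 1/24133 =0.00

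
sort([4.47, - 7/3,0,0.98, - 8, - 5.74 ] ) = [-8,  -  5.74,  -  7/3, 0,0.98,4.47]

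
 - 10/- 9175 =2/1835 = 0.00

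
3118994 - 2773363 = 345631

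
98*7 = 686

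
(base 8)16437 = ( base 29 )8P2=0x1d1f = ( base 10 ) 7455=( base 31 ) 7NF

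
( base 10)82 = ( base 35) 2c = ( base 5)312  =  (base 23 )3d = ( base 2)1010010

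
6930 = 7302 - 372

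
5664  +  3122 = 8786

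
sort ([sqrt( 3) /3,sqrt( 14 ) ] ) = [ sqrt(3)/3,sqrt ( 14)]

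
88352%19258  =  11320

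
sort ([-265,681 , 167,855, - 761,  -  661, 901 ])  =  [  -  761, - 661, - 265, 167,681,855, 901] 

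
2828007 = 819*3453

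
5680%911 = 214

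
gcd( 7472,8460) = 4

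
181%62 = 57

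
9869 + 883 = 10752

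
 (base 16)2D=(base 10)45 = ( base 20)25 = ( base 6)113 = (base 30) 1F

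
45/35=1 + 2/7 = 1.29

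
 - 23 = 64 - 87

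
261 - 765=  - 504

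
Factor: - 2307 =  - 3^1 * 769^1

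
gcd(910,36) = 2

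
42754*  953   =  40744562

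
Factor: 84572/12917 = 2^2*12917^( - 1)*21143^1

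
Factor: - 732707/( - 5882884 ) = 2^ ( - 2) * 7^(-1 ) * 17^( - 2 )*257^1*727^ (  -  1) * 2851^1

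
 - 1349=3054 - 4403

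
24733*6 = 148398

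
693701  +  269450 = 963151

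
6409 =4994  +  1415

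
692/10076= 173/2519 = 0.07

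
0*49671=0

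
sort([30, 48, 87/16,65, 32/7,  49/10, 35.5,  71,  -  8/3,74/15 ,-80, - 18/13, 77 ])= [-80, - 8/3, - 18/13, 32/7, 49/10, 74/15, 87/16,30, 35.5,48,65, 71, 77 ]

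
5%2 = 1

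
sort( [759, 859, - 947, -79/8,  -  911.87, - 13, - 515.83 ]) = [ - 947, - 911.87 , - 515.83 ,-13,-79/8, 759, 859]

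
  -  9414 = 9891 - 19305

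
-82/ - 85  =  82/85 = 0.96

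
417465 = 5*83493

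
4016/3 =4016/3 = 1338.67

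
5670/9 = 630= 630.00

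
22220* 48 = 1066560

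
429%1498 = 429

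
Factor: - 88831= - 211^1*421^1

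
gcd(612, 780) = 12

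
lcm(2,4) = 4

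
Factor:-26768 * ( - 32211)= 862224048 = 2^4*3^3*7^1*239^1*1193^1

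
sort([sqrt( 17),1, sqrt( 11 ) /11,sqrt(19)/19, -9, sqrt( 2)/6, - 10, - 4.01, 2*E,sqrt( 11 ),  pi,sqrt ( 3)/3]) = [ - 10,  -  9, - 4.01,sqrt( 19)/19, sqrt( 2)/6,sqrt( 11 ) /11,sqrt(3)/3, 1,pi, sqrt( 11),sqrt(17),2*E]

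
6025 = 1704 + 4321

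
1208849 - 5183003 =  - 3974154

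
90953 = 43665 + 47288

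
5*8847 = 44235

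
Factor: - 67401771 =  - 3^1*29^1*774733^1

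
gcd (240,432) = 48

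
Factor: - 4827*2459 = -3^1 * 1609^1*2459^1 = - 11869593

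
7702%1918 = 30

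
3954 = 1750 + 2204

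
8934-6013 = 2921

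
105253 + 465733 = 570986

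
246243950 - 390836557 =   -  144592607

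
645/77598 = 215/25866 = 0.01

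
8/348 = 2/87 = 0.02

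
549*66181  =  36333369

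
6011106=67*89718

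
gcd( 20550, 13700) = 6850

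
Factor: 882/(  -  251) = - 2^1*3^2*7^2*251^( - 1 ) 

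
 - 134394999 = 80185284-214580283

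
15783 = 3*5261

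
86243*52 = 4484636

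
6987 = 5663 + 1324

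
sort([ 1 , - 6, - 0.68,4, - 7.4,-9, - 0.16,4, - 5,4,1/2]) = [  -  9,-7.4, - 6,-5 , - 0.68,-0.16,1/2, 1 , 4,4,4 ] 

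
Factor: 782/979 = 2^1*11^( - 1)*17^1 *23^1*89^( - 1) 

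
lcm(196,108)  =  5292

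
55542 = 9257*6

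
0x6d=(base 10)109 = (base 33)3A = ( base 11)9A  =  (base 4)1231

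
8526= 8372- - 154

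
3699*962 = 3558438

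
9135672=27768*329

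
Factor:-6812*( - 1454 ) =9904648=   2^3*13^1*131^1*727^1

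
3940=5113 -1173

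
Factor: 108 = 2^2*3^3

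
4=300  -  296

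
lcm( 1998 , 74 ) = 1998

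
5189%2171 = 847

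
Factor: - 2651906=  - 2^1 * 19^2*3673^1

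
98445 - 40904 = 57541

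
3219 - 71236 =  - 68017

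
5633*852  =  4799316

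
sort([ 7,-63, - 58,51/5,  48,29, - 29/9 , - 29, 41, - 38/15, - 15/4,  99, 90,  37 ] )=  [ - 63, - 58, - 29, - 15/4, - 29/9, - 38/15, 7,51/5, 29,37, 41, 48 , 90,99]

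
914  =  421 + 493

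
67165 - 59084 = 8081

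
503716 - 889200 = -385484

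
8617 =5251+3366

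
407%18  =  11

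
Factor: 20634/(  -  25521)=- 38/47 = - 2^1*19^1*47^(- 1 ) 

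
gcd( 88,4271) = 1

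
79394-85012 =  - 5618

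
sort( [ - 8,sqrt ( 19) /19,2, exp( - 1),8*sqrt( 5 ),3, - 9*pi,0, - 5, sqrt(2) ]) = [ - 9*pi,- 8, - 5,0,sqrt( 19 )/19,exp ( - 1), sqrt (2 ), 2,3,8*sqrt(5) ]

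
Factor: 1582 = 2^1 * 7^1*113^1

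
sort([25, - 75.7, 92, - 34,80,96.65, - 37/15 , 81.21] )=[ - 75.7,- 34, - 37/15,25, 80,81.21, 92, 96.65]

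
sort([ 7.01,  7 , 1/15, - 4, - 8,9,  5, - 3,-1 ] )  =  [-8, -4, - 3, - 1, 1/15 , 5,7,7.01,9 ] 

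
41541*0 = 0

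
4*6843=27372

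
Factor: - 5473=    -13^1*421^1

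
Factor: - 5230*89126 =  - 466128980 = -2^2 *5^1*523^1 * 44563^1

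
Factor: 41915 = 5^1 * 83^1*101^1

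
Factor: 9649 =9649^1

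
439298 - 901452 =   -  462154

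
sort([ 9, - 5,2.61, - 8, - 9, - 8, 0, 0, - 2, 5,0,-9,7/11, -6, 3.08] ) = [-9,  -  9, - 8,-8, - 6, - 5,-2,0,0,0, 7/11, 2.61,3.08,5, 9]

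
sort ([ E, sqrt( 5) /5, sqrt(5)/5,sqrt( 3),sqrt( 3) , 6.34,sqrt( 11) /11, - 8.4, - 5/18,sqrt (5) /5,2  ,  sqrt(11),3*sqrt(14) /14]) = [ - 8.4, - 5/18, sqrt(11) /11 , sqrt (5) /5 , sqrt ( 5)/5,sqrt(5 )/5, 3*sqrt (14 ) /14,sqrt (3 ), sqrt(3), 2, E , sqrt( 11), 6.34] 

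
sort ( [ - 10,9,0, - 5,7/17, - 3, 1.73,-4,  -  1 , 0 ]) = [ - 10, - 5, - 4, - 3, - 1, 0,0,7/17, 1.73,9]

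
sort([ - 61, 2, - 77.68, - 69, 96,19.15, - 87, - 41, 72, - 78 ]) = [ - 87,-78,-77.68,-69, -61, - 41,2, 19.15, 72,96]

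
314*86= 27004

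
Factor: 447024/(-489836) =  - 2^2 *3^1*67^1 * 881^(  -  1) = -804/881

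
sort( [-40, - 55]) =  [ - 55, - 40]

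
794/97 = 8  +  18/97 = 8.19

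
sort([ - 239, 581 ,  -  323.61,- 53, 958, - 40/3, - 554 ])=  [ - 554,- 323.61, - 239, - 53,  -  40/3, 581, 958]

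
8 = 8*1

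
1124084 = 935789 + 188295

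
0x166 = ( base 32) B6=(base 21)h1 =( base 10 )358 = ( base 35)a8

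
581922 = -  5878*( - 99 )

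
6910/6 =3455/3= 1151.67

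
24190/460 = 52+27/46 = 52.59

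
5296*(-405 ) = -2144880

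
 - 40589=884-41473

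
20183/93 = 20183/93= 217.02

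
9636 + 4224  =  13860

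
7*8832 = 61824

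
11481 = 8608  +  2873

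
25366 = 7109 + 18257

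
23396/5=23396/5  =  4679.20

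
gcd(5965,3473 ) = 1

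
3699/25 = 3699/25 =147.96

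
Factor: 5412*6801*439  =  16158278268 = 2^2*3^2 * 11^1 *41^1*439^1*2267^1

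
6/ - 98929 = -6/98929 =- 0.00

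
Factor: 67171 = 13^1*5167^1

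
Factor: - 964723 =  - 241^1*4003^1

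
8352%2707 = 231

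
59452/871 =68 + 224/871 = 68.26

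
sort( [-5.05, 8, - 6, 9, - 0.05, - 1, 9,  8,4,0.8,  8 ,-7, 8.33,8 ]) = [-7, - 6,-5.05,-1, - 0.05, 0.8, 4, 8, 8, 8,8,8.33,9, 9 ]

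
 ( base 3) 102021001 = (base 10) 8209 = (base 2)10000000010001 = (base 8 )20021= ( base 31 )8gp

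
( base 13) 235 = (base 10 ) 382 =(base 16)17e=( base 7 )1054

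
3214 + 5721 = 8935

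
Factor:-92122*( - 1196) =2^3*13^1*23^1*46061^1 = 110177912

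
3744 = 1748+1996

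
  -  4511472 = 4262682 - 8774154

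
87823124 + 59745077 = 147568201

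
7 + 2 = 9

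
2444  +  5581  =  8025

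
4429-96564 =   -  92135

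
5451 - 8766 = -3315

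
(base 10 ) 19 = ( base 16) 13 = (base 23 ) j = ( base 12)17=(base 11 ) 18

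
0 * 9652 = 0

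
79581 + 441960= 521541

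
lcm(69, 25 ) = 1725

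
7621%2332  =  625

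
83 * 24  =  1992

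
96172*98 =9424856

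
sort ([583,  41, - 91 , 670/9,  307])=[ - 91 , 41, 670/9, 307,583]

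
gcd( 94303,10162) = 1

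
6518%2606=1306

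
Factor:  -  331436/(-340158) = 38/39 =2^1*3^(-1)*13^(-1)*19^1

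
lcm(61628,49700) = 1540700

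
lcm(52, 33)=1716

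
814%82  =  76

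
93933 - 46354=47579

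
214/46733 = 214/46733= 0.00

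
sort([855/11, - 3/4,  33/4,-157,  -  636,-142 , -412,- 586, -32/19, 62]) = [-636, - 586,-412,-157,-142,-32/19 ,-3/4 , 33/4,62,855/11]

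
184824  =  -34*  (-5436 ) 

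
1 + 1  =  2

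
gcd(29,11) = 1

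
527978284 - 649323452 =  - 121345168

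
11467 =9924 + 1543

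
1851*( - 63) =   -  116613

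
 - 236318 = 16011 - 252329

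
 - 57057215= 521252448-578309663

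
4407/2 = 4407/2 = 2203.50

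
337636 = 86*3926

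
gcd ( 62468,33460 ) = 28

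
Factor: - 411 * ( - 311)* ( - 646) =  - 82572366=- 2^1*3^1*17^1*  19^1*137^1*311^1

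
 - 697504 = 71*( - 9824 ) 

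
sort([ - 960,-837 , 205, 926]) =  [- 960,-837, 205, 926] 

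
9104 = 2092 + 7012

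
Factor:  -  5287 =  - 17^1*311^1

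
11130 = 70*159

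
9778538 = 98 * 99781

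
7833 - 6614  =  1219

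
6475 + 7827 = 14302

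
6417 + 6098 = 12515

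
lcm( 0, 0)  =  0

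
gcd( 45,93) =3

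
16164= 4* 4041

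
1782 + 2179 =3961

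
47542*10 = 475420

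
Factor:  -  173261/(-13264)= 2^(  -  4)*11^1*19^1 = 209/16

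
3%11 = 3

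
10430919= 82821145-72390226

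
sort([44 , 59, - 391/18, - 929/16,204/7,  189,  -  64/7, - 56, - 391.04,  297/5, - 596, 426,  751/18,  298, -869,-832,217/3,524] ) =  [ - 869, - 832, - 596, - 391.04, - 929/16, - 56, - 391/18, - 64/7, 204/7, 751/18,44,59 , 297/5, 217/3,189,298,426,524] 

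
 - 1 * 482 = - 482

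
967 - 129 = 838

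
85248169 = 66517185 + 18730984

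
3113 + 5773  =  8886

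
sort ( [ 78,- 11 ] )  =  [ - 11,78]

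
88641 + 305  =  88946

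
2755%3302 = 2755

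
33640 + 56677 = 90317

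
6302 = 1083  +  5219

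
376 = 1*376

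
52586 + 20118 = 72704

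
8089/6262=8089/6262 = 1.29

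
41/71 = 41/71  =  0.58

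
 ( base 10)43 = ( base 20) 23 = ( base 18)27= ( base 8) 53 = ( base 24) 1J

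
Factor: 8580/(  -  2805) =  - 2^2*13^1*17^(-1 ) = - 52/17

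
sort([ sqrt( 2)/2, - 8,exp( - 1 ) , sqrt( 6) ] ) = [-8, exp( - 1),sqrt( 2)/2, sqrt( 6)]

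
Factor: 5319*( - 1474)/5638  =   - 3^3  *  11^1 * 67^1*197^1*2819^( -1) = -  3920103/2819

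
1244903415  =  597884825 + 647018590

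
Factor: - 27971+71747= 2^8*3^2*19^1 = 43776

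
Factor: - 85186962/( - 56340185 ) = 2^1*3^2 * 5^( - 1)*7^1*11^( - 1 )*29^( - 1)*283^1*2389^1*35323^( - 1)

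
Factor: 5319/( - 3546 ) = - 3/2 = - 2^( - 1)*3^1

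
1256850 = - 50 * ( - 25137 ) 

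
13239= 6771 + 6468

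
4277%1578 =1121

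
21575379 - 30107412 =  - 8532033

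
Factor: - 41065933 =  - 587^1*69959^1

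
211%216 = 211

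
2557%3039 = 2557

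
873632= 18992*46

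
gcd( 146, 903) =1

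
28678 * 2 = 57356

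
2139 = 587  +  1552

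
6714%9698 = 6714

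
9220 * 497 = 4582340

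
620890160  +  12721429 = 633611589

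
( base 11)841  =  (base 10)1013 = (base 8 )1765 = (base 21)265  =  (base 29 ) 15R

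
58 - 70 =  - 12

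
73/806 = 73/806 = 0.09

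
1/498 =1/498= 0.00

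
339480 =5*67896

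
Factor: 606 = 2^1*3^1 * 101^1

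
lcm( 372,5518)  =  33108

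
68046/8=8505 + 3/4=8505.75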